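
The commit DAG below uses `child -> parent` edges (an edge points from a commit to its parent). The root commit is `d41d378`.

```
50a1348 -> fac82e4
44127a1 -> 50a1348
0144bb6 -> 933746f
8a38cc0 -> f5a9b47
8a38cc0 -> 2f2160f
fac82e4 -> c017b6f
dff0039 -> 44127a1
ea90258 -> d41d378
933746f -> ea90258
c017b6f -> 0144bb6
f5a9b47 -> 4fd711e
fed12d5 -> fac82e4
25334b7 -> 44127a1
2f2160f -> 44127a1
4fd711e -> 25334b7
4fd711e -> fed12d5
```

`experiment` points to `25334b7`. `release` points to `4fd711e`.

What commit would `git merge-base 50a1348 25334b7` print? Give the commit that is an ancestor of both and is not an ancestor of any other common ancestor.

Ancestors of 50a1348: {0144bb6, 50a1348, 933746f, c017b6f, d41d378, ea90258, fac82e4}.
Ancestors of 25334b7: {0144bb6, 25334b7, 44127a1, 50a1348, 933746f, c017b6f, d41d378, ea90258, fac82e4}.
Common ancestors: {0144bb6, 50a1348, 933746f, c017b6f, d41d378, ea90258, fac82e4}.
Among these, 50a1348 is not an ancestor of any other common ancestor — it is the merge base.

50a1348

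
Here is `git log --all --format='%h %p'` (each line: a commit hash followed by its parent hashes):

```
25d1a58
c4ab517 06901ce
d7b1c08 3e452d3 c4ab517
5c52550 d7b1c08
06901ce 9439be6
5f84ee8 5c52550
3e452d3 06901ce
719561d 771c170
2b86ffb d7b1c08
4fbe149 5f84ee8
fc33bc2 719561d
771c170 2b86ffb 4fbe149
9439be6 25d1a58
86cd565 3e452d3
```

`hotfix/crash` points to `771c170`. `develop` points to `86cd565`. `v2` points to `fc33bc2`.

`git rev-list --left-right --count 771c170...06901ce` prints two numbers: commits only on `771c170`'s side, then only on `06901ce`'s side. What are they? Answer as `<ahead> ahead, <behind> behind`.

Reachable from 771c170: {06901ce, 25d1a58, 2b86ffb, 3e452d3, 4fbe149, 5c52550, 5f84ee8, 771c170, 9439be6, c4ab517, d7b1c08}.
Reachable from 06901ce: {06901ce, 25d1a58, 9439be6}.
Only in 771c170's history (ahead): {2b86ffb, 3e452d3, 4fbe149, 5c52550, 5f84ee8, 771c170, c4ab517, d7b1c08} — 8.
Only in 06901ce's history (behind): {} — 0.

8 ahead, 0 behind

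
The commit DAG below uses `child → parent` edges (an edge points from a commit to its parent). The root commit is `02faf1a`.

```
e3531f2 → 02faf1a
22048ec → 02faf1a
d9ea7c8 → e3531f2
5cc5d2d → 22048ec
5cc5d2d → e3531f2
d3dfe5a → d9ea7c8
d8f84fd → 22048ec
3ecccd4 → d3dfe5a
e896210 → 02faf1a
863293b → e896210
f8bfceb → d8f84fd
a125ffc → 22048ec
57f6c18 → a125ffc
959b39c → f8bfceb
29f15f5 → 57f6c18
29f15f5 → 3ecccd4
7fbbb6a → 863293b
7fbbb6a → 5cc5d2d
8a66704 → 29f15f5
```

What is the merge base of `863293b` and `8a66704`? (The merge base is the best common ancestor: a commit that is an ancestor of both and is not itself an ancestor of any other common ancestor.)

02faf1a

Ancestors of 863293b: {02faf1a, 863293b, e896210}.
Ancestors of 8a66704: {02faf1a, 22048ec, 29f15f5, 3ecccd4, 57f6c18, 8a66704, a125ffc, d3dfe5a, d9ea7c8, e3531f2}.
Common ancestors: {02faf1a}.
The only common ancestor is 02faf1a, so it is the merge base.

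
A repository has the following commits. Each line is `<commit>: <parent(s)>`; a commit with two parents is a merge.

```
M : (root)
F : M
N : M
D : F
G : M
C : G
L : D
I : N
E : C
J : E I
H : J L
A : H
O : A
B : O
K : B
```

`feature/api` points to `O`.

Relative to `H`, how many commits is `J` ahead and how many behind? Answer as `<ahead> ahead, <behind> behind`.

Reachable from J: {C, E, G, I, J, M, N}.
Reachable from H: {C, D, E, F, G, H, I, J, L, M, N}.
Only in J's history (ahead): {} — 0.
Only in H's history (behind): {D, F, H, L} — 4.

0 ahead, 4 behind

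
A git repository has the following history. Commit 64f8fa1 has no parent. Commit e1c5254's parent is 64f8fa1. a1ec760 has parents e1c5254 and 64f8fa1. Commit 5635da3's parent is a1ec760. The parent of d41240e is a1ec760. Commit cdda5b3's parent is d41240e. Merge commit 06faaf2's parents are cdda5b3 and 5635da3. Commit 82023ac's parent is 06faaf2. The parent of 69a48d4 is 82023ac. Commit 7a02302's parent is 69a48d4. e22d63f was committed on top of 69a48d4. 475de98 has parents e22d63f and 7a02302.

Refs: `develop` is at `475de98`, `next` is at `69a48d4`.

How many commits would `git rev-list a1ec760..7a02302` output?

Reachable from 7a02302: {06faaf2, 5635da3, 64f8fa1, 69a48d4, 7a02302, 82023ac, a1ec760, cdda5b3, d41240e, e1c5254}.
Reachable from a1ec760: {64f8fa1, a1ec760, e1c5254}.
In 7a02302's history but not a1ec760's: {06faaf2, 5635da3, 69a48d4, 7a02302, 82023ac, cdda5b3, d41240e} — 7 commits.

7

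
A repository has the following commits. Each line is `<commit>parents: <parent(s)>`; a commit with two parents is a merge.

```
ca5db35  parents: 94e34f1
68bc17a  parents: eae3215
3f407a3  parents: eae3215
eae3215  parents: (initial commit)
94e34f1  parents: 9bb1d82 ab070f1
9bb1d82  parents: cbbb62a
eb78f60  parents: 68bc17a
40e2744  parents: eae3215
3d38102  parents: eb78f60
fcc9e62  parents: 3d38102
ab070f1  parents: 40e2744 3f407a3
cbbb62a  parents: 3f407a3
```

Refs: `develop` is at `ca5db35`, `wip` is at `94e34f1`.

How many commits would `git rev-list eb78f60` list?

3

Walking parent pointers from eb78f60: reachable set = {68bc17a, eae3215, eb78f60}.
That is 3 commits.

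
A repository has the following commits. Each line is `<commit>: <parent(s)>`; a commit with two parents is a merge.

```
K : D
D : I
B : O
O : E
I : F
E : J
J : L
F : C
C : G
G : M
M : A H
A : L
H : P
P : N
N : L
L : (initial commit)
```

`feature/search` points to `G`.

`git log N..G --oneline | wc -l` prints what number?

5

Reachable from G: {A, G, H, L, M, N, P}.
Reachable from N: {L, N}.
In G's history but not N's: {A, G, H, M, P} — 5 commits.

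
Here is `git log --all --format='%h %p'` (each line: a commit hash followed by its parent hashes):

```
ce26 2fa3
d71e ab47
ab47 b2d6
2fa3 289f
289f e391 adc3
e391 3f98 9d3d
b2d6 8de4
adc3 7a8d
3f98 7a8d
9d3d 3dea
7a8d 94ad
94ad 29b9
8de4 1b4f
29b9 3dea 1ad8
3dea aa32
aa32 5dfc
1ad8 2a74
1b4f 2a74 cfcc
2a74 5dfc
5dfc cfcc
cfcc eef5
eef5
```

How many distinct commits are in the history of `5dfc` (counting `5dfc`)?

Walking parent pointers from 5dfc: reachable set = {5dfc, cfcc, eef5}.
That is 3 commits.

3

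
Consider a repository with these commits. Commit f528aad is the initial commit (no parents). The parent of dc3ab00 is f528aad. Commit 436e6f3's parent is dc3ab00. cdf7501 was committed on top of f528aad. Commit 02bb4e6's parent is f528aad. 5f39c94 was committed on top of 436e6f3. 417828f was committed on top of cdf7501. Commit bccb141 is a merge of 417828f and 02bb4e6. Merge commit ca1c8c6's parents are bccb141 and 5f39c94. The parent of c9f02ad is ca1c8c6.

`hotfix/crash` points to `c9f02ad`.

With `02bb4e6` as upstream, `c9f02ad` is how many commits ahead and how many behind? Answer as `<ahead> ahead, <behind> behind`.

8 ahead, 0 behind

Reachable from c9f02ad: {02bb4e6, 417828f, 436e6f3, 5f39c94, bccb141, c9f02ad, ca1c8c6, cdf7501, dc3ab00, f528aad}.
Reachable from 02bb4e6: {02bb4e6, f528aad}.
Only in c9f02ad's history (ahead): {417828f, 436e6f3, 5f39c94, bccb141, c9f02ad, ca1c8c6, cdf7501, dc3ab00} — 8.
Only in 02bb4e6's history (behind): {} — 0.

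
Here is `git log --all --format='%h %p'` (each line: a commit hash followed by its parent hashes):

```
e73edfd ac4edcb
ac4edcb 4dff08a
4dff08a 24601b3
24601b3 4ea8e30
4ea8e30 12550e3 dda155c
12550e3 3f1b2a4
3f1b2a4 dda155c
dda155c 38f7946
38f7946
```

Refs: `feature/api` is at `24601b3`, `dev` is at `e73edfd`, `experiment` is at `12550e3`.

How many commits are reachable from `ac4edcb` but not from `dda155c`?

Reachable from ac4edcb: {12550e3, 24601b3, 38f7946, 3f1b2a4, 4dff08a, 4ea8e30, ac4edcb, dda155c}.
Reachable from dda155c: {38f7946, dda155c}.
In ac4edcb's history but not dda155c's: {12550e3, 24601b3, 3f1b2a4, 4dff08a, 4ea8e30, ac4edcb} — 6 commits.

6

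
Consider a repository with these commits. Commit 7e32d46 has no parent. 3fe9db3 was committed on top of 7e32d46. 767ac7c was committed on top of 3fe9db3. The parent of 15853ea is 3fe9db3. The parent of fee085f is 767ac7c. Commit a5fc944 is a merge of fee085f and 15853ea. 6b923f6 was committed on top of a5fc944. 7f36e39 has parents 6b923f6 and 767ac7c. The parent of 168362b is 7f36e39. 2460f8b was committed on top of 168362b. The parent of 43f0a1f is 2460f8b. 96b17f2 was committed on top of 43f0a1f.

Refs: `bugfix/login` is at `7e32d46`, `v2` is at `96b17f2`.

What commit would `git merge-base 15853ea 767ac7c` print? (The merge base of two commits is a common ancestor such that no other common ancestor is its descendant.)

Ancestors of 15853ea: {15853ea, 3fe9db3, 7e32d46}.
Ancestors of 767ac7c: {3fe9db3, 767ac7c, 7e32d46}.
Common ancestors: {3fe9db3, 7e32d46}.
Among these, 3fe9db3 is not an ancestor of any other common ancestor — it is the merge base.

3fe9db3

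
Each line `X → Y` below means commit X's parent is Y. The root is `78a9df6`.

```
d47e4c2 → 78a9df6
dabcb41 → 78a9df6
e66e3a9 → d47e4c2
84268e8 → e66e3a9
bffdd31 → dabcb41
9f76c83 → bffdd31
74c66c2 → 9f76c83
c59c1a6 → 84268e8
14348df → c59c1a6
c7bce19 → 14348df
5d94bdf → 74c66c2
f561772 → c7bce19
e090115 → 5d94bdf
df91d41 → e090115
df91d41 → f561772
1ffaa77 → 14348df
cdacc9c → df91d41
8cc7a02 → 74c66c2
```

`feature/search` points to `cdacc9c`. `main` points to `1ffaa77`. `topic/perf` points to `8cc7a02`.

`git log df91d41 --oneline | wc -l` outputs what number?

15

Walking parent pointers from df91d41: reachable set = {14348df, 5d94bdf, 74c66c2, 78a9df6, 84268e8, 9f76c83, bffdd31, c59c1a6, c7bce19, d47e4c2, dabcb41, df91d41, e090115, e66e3a9, f561772}.
That is 15 commits.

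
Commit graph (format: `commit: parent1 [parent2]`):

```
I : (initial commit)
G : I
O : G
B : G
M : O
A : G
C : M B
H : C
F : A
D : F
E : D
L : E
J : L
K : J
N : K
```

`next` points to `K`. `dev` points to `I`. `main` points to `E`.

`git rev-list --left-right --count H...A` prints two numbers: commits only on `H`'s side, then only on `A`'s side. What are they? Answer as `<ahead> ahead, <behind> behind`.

Reachable from H: {B, C, G, H, I, M, O}.
Reachable from A: {A, G, I}.
Only in H's history (ahead): {B, C, H, M, O} — 5.
Only in A's history (behind): {A} — 1.

5 ahead, 1 behind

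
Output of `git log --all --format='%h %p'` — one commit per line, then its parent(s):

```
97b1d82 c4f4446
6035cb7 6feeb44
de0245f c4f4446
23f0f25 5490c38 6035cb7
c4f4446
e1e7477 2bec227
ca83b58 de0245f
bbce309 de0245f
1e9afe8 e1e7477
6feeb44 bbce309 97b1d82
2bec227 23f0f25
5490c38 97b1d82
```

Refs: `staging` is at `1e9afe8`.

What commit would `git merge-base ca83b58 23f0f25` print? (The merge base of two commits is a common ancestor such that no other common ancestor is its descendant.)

de0245f

Ancestors of ca83b58: {c4f4446, ca83b58, de0245f}.
Ancestors of 23f0f25: {23f0f25, 5490c38, 6035cb7, 6feeb44, 97b1d82, bbce309, c4f4446, de0245f}.
Common ancestors: {c4f4446, de0245f}.
Among these, de0245f is not an ancestor of any other common ancestor — it is the merge base.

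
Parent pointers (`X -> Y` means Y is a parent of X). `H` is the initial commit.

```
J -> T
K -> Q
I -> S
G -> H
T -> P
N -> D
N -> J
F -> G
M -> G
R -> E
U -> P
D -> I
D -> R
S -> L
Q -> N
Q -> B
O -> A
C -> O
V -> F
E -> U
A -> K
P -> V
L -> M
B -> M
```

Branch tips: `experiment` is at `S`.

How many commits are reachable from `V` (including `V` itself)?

Walking parent pointers from V: reachable set = {F, G, H, V}.
That is 4 commits.

4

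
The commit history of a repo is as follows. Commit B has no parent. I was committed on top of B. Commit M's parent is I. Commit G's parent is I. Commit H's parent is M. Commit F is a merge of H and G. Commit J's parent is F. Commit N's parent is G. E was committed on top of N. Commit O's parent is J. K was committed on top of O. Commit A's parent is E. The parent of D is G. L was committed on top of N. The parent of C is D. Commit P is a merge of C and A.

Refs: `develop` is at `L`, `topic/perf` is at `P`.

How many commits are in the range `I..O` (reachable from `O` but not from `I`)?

Reachable from O: {B, F, G, H, I, J, M, O}.
Reachable from I: {B, I}.
In O's history but not I's: {F, G, H, J, M, O} — 6 commits.

6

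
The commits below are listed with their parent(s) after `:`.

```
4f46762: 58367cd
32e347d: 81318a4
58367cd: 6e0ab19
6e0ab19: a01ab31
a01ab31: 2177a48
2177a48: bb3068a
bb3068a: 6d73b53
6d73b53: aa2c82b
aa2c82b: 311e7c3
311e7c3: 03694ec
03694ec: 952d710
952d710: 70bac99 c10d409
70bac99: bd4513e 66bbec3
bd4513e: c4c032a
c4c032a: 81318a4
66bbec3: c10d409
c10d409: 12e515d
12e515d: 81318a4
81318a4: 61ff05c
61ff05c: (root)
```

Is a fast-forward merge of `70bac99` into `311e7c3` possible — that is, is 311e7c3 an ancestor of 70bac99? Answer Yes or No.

No

A fast-forward from 311e7c3 to 70bac99 is possible iff 311e7c3 is an ancestor of 70bac99.
Ancestors of 70bac99: {12e515d, 61ff05c, 66bbec3, 70bac99, 81318a4, bd4513e, c10d409, c4c032a}.
311e7c3 is not among them, so fast-forward is not possible.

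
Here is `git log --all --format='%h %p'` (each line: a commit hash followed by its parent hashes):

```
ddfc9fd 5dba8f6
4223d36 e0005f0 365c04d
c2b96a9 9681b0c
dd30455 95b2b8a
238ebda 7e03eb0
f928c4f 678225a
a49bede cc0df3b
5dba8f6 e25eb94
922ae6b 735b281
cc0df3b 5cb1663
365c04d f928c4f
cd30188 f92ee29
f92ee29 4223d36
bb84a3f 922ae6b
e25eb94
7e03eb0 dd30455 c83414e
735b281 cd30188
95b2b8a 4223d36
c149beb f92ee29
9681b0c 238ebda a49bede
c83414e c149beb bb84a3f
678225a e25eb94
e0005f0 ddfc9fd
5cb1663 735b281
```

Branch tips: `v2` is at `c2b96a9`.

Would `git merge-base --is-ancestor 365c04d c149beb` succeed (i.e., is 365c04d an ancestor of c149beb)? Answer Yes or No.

Yes

Ancestors of c149beb (commits reachable by following parents): {365c04d, 4223d36, 5dba8f6, 678225a, c149beb, ddfc9fd, e0005f0, e25eb94, f928c4f, f92ee29}.
365c04d is in that set, so it is an ancestor of c149beb.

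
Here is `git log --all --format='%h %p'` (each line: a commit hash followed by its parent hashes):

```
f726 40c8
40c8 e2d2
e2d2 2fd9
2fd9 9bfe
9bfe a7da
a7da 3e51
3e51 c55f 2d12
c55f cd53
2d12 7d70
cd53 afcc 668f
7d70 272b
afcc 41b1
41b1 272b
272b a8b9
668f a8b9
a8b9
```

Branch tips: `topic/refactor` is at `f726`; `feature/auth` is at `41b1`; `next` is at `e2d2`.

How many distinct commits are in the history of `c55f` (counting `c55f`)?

Walking parent pointers from c55f: reachable set = {272b, 41b1, 668f, a8b9, afcc, c55f, cd53}.
That is 7 commits.

7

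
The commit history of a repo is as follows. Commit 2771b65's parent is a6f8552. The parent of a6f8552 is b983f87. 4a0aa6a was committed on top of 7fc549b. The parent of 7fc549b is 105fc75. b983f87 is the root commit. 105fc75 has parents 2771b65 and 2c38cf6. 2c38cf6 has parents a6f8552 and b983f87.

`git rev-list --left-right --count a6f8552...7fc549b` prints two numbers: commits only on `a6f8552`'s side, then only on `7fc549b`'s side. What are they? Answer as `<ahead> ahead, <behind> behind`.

Reachable from a6f8552: {a6f8552, b983f87}.
Reachable from 7fc549b: {105fc75, 2771b65, 2c38cf6, 7fc549b, a6f8552, b983f87}.
Only in a6f8552's history (ahead): {} — 0.
Only in 7fc549b's history (behind): {105fc75, 2771b65, 2c38cf6, 7fc549b} — 4.

0 ahead, 4 behind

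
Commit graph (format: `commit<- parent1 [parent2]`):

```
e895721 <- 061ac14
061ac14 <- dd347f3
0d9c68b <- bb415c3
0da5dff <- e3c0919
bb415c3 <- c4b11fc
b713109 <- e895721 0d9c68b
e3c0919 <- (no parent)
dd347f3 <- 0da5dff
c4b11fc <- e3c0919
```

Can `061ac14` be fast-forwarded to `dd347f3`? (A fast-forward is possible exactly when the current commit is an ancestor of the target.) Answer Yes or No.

No

A fast-forward from 061ac14 to dd347f3 is possible iff 061ac14 is an ancestor of dd347f3.
Ancestors of dd347f3: {0da5dff, dd347f3, e3c0919}.
061ac14 is not among them, so fast-forward is not possible.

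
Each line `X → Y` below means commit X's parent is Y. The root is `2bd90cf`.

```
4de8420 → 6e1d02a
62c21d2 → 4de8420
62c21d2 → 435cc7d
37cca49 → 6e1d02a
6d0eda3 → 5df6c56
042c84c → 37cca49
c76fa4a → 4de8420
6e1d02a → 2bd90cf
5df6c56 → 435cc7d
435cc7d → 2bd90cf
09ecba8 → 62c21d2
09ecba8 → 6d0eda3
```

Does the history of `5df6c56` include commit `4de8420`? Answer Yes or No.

Ancestors of 5df6c56: {2bd90cf, 435cc7d, 5df6c56}.
4de8420 is not in that set, so it is not an ancestor of 5df6c56.

No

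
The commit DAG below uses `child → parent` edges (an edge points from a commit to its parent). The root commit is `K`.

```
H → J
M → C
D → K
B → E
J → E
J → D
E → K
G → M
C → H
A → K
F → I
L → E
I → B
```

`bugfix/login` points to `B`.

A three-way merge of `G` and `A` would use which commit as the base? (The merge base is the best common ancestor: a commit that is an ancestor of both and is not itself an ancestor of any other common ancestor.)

K

Ancestors of G: {C, D, E, G, H, J, K, M}.
Ancestors of A: {A, K}.
Common ancestors: {K}.
The only common ancestor is K, so it is the merge base.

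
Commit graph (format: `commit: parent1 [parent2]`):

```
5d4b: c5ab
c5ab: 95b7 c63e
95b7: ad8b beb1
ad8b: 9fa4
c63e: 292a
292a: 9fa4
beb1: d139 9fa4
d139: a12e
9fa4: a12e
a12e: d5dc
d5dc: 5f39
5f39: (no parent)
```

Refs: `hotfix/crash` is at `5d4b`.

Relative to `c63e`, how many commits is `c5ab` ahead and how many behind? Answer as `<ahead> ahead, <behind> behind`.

5 ahead, 0 behind

Reachable from c5ab: {292a, 5f39, 95b7, 9fa4, a12e, ad8b, beb1, c5ab, c63e, d139, d5dc}.
Reachable from c63e: {292a, 5f39, 9fa4, a12e, c63e, d5dc}.
Only in c5ab's history (ahead): {95b7, ad8b, beb1, c5ab, d139} — 5.
Only in c63e's history (behind): {} — 0.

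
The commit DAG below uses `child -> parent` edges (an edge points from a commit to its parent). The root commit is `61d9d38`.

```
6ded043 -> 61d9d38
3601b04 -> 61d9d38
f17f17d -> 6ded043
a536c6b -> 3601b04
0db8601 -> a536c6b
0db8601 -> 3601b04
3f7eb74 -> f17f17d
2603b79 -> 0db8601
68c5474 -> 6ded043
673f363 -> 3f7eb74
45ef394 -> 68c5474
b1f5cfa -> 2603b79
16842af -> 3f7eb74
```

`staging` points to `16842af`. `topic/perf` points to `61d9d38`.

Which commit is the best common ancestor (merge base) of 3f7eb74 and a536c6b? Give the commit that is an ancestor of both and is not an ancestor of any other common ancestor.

61d9d38

Ancestors of 3f7eb74: {3f7eb74, 61d9d38, 6ded043, f17f17d}.
Ancestors of a536c6b: {3601b04, 61d9d38, a536c6b}.
Common ancestors: {61d9d38}.
The only common ancestor is 61d9d38, so it is the merge base.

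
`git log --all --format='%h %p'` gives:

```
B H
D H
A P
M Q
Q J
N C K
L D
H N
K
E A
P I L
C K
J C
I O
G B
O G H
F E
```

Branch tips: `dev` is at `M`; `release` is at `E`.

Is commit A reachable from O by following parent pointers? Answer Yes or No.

No

Ancestors of O: {B, C, G, H, K, N, O}.
A is not in that set, so it is not an ancestor of O.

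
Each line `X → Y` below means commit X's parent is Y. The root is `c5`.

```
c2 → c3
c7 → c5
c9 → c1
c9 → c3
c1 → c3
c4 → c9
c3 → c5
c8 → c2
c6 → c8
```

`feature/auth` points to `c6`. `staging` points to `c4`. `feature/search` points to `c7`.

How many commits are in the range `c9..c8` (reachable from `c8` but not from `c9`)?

Reachable from c8: {c2, c3, c5, c8}.
Reachable from c9: {c1, c3, c5, c9}.
In c8's history but not c9's: {c2, c8} — 2 commits.

2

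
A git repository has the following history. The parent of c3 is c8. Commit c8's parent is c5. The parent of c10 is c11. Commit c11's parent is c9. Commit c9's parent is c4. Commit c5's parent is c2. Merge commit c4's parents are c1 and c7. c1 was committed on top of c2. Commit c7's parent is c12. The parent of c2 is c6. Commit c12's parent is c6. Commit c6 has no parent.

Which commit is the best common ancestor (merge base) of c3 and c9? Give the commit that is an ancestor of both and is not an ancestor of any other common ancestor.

Ancestors of c3: {c2, c3, c5, c6, c8}.
Ancestors of c9: {c1, c12, c2, c4, c6, c7, c9}.
Common ancestors: {c2, c6}.
Among these, c2 is not an ancestor of any other common ancestor — it is the merge base.

c2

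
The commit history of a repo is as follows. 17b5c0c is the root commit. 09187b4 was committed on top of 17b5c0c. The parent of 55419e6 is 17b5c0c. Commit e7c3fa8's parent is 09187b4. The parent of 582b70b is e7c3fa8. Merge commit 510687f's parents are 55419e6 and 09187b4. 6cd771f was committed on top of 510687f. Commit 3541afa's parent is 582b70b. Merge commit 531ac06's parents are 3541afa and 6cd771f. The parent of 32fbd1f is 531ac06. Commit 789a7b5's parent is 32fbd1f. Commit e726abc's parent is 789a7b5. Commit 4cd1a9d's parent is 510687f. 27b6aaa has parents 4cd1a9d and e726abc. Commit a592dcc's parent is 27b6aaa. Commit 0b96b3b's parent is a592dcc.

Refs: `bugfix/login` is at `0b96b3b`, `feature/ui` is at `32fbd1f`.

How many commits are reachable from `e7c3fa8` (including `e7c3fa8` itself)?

Walking parent pointers from e7c3fa8: reachable set = {09187b4, 17b5c0c, e7c3fa8}.
That is 3 commits.

3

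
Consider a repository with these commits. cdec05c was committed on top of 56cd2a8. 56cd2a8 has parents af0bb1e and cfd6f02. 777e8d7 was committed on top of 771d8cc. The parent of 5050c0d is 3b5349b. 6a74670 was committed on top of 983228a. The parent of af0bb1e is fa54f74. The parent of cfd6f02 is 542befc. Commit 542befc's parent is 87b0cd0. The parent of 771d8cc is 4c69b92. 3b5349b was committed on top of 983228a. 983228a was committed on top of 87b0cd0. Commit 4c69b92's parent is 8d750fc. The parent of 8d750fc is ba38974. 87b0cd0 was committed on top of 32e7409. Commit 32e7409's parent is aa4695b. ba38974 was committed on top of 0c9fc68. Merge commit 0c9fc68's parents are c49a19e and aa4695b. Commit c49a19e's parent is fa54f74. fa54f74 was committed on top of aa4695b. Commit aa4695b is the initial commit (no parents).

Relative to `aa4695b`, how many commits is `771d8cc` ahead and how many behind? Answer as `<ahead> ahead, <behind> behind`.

7 ahead, 0 behind

Reachable from 771d8cc: {0c9fc68, 4c69b92, 771d8cc, 8d750fc, aa4695b, ba38974, c49a19e, fa54f74}.
Reachable from aa4695b: {aa4695b}.
Only in 771d8cc's history (ahead): {0c9fc68, 4c69b92, 771d8cc, 8d750fc, ba38974, c49a19e, fa54f74} — 7.
Only in aa4695b's history (behind): {} — 0.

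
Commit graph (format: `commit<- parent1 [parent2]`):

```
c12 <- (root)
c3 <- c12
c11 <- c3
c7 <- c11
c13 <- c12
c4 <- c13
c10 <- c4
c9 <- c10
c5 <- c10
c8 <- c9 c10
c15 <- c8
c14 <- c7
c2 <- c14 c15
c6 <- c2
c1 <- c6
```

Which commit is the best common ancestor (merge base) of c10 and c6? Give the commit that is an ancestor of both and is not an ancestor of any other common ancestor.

c10

Ancestors of c10: {c10, c12, c13, c4}.
Ancestors of c6: {c10, c11, c12, c13, c14, c15, c2, c3, c4, c6, c7, c8, c9}.
Common ancestors: {c10, c12, c13, c4}.
Among these, c10 is not an ancestor of any other common ancestor — it is the merge base.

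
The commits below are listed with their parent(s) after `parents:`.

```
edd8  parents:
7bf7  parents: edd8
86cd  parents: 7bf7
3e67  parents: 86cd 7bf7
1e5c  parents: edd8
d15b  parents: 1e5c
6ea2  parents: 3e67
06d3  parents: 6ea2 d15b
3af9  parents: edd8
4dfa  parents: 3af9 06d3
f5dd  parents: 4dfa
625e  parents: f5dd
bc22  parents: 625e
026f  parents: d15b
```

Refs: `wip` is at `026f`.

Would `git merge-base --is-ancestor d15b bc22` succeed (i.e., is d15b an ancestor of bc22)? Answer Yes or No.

Ancestors of bc22 (commits reachable by following parents): {06d3, 1e5c, 3af9, 3e67, 4dfa, 625e, 6ea2, 7bf7, 86cd, bc22, d15b, edd8, f5dd}.
d15b is in that set, so it is an ancestor of bc22.

Yes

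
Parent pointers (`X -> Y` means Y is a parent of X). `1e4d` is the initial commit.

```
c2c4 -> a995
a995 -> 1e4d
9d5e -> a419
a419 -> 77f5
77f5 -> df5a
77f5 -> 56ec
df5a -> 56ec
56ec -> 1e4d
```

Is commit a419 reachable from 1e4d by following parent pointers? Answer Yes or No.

Ancestors of 1e4d: {1e4d}.
a419 is not in that set, so it is not an ancestor of 1e4d.

No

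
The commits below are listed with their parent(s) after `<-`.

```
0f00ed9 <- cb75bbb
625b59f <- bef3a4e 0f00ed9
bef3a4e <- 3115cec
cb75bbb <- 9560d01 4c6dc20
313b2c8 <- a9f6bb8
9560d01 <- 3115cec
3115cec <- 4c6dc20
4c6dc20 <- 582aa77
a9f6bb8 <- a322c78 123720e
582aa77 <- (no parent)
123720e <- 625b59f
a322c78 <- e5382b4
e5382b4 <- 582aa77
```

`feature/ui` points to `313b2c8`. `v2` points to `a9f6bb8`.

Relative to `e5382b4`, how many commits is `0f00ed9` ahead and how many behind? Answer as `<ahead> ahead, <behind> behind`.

Reachable from 0f00ed9: {0f00ed9, 3115cec, 4c6dc20, 582aa77, 9560d01, cb75bbb}.
Reachable from e5382b4: {582aa77, e5382b4}.
Only in 0f00ed9's history (ahead): {0f00ed9, 3115cec, 4c6dc20, 9560d01, cb75bbb} — 5.
Only in e5382b4's history (behind): {e5382b4} — 1.

5 ahead, 1 behind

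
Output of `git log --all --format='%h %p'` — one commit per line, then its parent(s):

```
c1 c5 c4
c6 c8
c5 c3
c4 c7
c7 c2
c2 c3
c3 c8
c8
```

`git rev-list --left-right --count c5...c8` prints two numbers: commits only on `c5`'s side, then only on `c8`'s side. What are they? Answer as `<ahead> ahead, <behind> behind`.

2 ahead, 0 behind

Reachable from c5: {c3, c5, c8}.
Reachable from c8: {c8}.
Only in c5's history (ahead): {c3, c5} — 2.
Only in c8's history (behind): {} — 0.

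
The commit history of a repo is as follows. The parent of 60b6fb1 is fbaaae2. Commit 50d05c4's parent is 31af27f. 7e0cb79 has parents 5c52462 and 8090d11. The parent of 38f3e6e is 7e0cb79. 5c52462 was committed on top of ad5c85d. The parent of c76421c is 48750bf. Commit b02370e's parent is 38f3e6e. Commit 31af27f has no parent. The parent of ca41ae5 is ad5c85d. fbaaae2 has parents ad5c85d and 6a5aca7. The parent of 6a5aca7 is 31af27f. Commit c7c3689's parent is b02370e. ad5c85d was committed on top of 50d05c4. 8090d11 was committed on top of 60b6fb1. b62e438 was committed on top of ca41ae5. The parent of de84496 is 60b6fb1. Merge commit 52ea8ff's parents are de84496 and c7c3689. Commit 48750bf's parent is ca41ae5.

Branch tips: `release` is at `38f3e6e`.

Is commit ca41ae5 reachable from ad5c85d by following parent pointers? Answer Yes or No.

No

Ancestors of ad5c85d: {31af27f, 50d05c4, ad5c85d}.
ca41ae5 is not in that set, so it is not an ancestor of ad5c85d.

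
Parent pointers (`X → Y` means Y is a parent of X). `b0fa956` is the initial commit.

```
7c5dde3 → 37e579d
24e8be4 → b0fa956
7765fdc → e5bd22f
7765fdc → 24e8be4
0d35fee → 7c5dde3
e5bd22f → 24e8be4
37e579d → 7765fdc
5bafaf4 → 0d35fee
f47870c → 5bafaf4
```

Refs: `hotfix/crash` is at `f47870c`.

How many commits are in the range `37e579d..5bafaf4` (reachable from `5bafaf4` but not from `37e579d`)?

Reachable from 5bafaf4: {0d35fee, 24e8be4, 37e579d, 5bafaf4, 7765fdc, 7c5dde3, b0fa956, e5bd22f}.
Reachable from 37e579d: {24e8be4, 37e579d, 7765fdc, b0fa956, e5bd22f}.
In 5bafaf4's history but not 37e579d's: {0d35fee, 5bafaf4, 7c5dde3} — 3 commits.

3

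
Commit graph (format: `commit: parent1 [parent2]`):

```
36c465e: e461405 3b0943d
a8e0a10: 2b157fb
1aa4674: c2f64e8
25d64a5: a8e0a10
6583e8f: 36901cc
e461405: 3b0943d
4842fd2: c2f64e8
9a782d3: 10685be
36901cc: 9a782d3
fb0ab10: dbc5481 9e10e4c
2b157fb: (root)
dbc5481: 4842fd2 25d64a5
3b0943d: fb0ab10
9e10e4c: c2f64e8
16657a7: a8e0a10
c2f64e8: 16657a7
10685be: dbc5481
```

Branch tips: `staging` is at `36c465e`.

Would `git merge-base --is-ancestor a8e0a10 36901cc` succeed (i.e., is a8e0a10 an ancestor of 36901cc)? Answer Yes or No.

Ancestors of 36901cc (commits reachable by following parents): {10685be, 16657a7, 25d64a5, 2b157fb, 36901cc, 4842fd2, 9a782d3, a8e0a10, c2f64e8, dbc5481}.
a8e0a10 is in that set, so it is an ancestor of 36901cc.

Yes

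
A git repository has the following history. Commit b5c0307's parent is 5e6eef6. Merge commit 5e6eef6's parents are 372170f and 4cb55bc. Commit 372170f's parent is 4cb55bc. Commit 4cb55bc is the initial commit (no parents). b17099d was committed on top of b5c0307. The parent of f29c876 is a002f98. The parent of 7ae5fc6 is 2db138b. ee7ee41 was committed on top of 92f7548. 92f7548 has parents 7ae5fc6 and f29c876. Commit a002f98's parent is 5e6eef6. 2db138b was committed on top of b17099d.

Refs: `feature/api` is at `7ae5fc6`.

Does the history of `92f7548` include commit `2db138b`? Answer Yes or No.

Ancestors of 92f7548 (commits reachable by following parents): {2db138b, 372170f, 4cb55bc, 5e6eef6, 7ae5fc6, 92f7548, a002f98, b17099d, b5c0307, f29c876}.
2db138b is in that set, so it is an ancestor of 92f7548.

Yes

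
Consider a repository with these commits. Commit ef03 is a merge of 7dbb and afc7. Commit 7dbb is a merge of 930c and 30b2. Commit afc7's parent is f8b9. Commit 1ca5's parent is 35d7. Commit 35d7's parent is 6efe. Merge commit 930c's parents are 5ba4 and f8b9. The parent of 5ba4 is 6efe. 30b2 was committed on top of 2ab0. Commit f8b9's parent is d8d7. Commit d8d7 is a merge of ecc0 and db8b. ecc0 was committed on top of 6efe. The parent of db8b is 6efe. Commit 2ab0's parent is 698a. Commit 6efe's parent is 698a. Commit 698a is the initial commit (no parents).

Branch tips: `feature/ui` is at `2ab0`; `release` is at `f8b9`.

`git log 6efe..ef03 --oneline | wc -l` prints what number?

11

Reachable from ef03: {2ab0, 30b2, 5ba4, 698a, 6efe, 7dbb, 930c, afc7, d8d7, db8b, ecc0, ef03, f8b9}.
Reachable from 6efe: {698a, 6efe}.
In ef03's history but not 6efe's: {2ab0, 30b2, 5ba4, 7dbb, 930c, afc7, d8d7, db8b, ecc0, ef03, f8b9} — 11 commits.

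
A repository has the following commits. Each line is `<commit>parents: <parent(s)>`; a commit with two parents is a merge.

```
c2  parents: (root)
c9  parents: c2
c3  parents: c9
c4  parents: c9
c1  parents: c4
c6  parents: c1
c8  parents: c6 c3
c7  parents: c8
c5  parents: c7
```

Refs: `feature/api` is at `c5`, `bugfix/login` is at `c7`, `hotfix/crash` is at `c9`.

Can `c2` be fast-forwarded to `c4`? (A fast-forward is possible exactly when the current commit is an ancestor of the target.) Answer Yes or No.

Yes

A fast-forward from c2 to c4 is possible iff c2 is an ancestor of c4.
Ancestors of c4: {c2, c4, c9}.
c2 is among them, so fast-forward is possible.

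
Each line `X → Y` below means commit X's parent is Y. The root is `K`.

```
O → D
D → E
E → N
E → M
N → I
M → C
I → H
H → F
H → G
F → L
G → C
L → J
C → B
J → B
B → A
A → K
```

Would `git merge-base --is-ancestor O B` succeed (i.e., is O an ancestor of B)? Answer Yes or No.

No

Ancestors of B: {A, B, K}.
O is not in that set, so it is not an ancestor of B.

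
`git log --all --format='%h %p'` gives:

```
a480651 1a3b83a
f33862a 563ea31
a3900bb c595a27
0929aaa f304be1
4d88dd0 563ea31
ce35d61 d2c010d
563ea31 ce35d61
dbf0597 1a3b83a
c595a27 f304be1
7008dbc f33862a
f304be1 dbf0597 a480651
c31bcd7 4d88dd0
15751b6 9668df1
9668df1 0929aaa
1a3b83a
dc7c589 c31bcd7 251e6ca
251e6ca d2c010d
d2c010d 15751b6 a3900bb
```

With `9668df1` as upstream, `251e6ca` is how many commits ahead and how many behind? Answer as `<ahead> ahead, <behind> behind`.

Reachable from 251e6ca: {0929aaa, 15751b6, 1a3b83a, 251e6ca, 9668df1, a3900bb, a480651, c595a27, d2c010d, dbf0597, f304be1}.
Reachable from 9668df1: {0929aaa, 1a3b83a, 9668df1, a480651, dbf0597, f304be1}.
Only in 251e6ca's history (ahead): {15751b6, 251e6ca, a3900bb, c595a27, d2c010d} — 5.
Only in 9668df1's history (behind): {} — 0.

5 ahead, 0 behind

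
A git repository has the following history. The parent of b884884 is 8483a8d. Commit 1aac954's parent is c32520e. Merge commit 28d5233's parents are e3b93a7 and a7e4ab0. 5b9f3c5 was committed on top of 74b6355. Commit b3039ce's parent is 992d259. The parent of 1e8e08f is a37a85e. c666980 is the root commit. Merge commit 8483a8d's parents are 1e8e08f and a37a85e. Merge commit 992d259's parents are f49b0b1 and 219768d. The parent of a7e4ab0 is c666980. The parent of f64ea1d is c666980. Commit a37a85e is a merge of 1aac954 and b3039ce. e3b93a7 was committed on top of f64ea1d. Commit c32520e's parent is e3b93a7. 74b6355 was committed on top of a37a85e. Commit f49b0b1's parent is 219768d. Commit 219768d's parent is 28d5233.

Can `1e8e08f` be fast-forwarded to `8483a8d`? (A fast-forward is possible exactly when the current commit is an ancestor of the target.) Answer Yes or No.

A fast-forward from 1e8e08f to 8483a8d is possible iff 1e8e08f is an ancestor of 8483a8d.
Ancestors of 8483a8d: {1aac954, 1e8e08f, 219768d, 28d5233, 8483a8d, 992d259, a37a85e, a7e4ab0, b3039ce, c32520e, c666980, e3b93a7, f49b0b1, f64ea1d}.
1e8e08f is among them, so fast-forward is possible.

Yes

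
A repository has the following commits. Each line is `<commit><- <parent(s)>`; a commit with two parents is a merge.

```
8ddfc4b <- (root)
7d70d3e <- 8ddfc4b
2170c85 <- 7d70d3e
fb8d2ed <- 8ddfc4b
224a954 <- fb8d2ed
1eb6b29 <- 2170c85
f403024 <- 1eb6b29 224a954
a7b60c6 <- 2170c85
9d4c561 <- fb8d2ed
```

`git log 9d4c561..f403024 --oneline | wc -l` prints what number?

Reachable from f403024: {1eb6b29, 2170c85, 224a954, 7d70d3e, 8ddfc4b, f403024, fb8d2ed}.
Reachable from 9d4c561: {8ddfc4b, 9d4c561, fb8d2ed}.
In f403024's history but not 9d4c561's: {1eb6b29, 2170c85, 224a954, 7d70d3e, f403024} — 5 commits.

5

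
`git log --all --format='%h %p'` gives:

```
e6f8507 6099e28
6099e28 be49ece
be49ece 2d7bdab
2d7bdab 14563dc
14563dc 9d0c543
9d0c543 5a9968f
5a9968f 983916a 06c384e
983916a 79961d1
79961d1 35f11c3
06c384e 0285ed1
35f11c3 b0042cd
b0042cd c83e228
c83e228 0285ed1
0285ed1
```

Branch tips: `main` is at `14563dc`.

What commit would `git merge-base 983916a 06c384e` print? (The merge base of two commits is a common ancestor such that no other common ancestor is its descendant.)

0285ed1

Ancestors of 983916a: {0285ed1, 35f11c3, 79961d1, 983916a, b0042cd, c83e228}.
Ancestors of 06c384e: {0285ed1, 06c384e}.
Common ancestors: {0285ed1}.
The only common ancestor is 0285ed1, so it is the merge base.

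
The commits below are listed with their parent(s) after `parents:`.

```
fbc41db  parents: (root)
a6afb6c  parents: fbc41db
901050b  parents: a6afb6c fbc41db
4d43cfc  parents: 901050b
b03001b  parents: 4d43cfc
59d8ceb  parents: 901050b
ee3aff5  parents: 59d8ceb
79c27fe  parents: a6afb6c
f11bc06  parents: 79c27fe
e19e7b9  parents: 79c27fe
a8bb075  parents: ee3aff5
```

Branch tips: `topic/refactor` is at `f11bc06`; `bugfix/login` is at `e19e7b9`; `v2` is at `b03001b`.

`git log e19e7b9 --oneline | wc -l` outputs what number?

4

Walking parent pointers from e19e7b9: reachable set = {79c27fe, a6afb6c, e19e7b9, fbc41db}.
That is 4 commits.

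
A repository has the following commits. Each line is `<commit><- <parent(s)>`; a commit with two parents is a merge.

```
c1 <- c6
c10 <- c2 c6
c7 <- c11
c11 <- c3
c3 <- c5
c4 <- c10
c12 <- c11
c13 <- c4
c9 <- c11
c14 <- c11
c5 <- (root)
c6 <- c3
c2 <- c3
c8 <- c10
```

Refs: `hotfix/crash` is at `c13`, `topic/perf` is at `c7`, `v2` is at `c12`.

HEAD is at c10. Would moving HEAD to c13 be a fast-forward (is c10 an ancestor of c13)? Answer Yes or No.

A fast-forward from c10 to c13 is possible iff c10 is an ancestor of c13.
Ancestors of c13: {c10, c13, c2, c3, c4, c5, c6}.
c10 is among them, so fast-forward is possible.

Yes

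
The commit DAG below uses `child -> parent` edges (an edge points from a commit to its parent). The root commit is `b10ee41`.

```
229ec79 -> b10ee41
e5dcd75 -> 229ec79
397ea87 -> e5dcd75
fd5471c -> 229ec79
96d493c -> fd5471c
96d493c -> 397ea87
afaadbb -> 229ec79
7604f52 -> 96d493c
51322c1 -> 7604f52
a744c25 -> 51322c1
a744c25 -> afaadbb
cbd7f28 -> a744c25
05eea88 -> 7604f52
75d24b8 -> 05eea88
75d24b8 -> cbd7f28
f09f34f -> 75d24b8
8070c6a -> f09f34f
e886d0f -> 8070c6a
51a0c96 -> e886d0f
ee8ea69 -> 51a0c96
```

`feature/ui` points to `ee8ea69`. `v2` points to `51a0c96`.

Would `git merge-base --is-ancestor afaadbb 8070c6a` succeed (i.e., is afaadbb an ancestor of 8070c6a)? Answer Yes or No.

Yes

Ancestors of 8070c6a (commits reachable by following parents): {05eea88, 229ec79, 397ea87, 51322c1, 75d24b8, 7604f52, 8070c6a, 96d493c, a744c25, afaadbb, b10ee41, cbd7f28, e5dcd75, f09f34f, fd5471c}.
afaadbb is in that set, so it is an ancestor of 8070c6a.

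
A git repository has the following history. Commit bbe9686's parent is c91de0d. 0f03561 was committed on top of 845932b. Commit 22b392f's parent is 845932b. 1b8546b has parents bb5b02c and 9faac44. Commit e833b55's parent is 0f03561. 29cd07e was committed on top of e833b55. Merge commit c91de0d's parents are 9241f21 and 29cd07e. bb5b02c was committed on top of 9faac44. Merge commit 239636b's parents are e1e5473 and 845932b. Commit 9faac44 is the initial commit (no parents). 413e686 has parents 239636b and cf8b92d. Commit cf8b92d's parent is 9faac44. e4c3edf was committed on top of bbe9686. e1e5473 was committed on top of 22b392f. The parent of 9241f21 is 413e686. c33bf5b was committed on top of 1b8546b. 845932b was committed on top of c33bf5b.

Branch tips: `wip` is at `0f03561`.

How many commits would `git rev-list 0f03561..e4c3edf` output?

11

Reachable from e4c3edf: {0f03561, 1b8546b, 22b392f, 239636b, 29cd07e, 413e686, 845932b, 9241f21, 9faac44, bb5b02c, bbe9686, c33bf5b, c91de0d, cf8b92d, e1e5473, e4c3edf, e833b55}.
Reachable from 0f03561: {0f03561, 1b8546b, 845932b, 9faac44, bb5b02c, c33bf5b}.
In e4c3edf's history but not 0f03561's: {22b392f, 239636b, 29cd07e, 413e686, 9241f21, bbe9686, c91de0d, cf8b92d, e1e5473, e4c3edf, e833b55} — 11 commits.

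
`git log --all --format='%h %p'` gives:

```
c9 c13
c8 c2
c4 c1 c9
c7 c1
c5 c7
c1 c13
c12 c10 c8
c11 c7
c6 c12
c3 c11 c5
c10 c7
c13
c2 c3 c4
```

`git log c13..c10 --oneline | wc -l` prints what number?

3

Reachable from c10: {c1, c10, c13, c7}.
Reachable from c13: {c13}.
In c10's history but not c13's: {c1, c10, c7} — 3 commits.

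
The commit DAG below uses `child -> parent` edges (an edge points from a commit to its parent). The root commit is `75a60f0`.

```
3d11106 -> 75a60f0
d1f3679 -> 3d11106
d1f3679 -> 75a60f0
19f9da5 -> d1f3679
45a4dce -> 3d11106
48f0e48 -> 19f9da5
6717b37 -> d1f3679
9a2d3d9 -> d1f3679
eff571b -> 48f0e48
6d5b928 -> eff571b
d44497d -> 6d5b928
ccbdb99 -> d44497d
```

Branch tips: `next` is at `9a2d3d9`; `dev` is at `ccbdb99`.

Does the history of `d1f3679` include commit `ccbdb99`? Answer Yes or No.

Ancestors of d1f3679: {3d11106, 75a60f0, d1f3679}.
ccbdb99 is not in that set, so it is not an ancestor of d1f3679.

No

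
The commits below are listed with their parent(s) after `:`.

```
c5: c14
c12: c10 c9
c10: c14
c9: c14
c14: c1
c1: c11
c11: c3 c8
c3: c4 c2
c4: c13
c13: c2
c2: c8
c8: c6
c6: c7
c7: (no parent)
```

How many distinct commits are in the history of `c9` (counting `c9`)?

11

Walking parent pointers from c9: reachable set = {c1, c11, c13, c14, c2, c3, c4, c6, c7, c8, c9}.
That is 11 commits.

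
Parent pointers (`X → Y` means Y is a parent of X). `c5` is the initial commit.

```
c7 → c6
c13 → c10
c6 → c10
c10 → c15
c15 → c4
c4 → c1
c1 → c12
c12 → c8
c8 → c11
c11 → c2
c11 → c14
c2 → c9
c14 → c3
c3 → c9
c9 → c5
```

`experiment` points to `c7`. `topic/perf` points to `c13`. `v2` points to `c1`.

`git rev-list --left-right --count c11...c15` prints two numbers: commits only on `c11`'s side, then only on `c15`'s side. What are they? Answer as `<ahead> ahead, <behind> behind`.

Reachable from c11: {c11, c14, c2, c3, c5, c9}.
Reachable from c15: {c1, c11, c12, c14, c15, c2, c3, c4, c5, c8, c9}.
Only in c11's history (ahead): {} — 0.
Only in c15's history (behind): {c1, c12, c15, c4, c8} — 5.

0 ahead, 5 behind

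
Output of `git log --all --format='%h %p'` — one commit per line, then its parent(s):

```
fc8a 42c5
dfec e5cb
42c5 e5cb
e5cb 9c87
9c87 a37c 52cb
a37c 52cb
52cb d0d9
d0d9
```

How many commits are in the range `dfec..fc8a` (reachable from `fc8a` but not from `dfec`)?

Reachable from fc8a: {42c5, 52cb, 9c87, a37c, d0d9, e5cb, fc8a}.
Reachable from dfec: {52cb, 9c87, a37c, d0d9, dfec, e5cb}.
In fc8a's history but not dfec's: {42c5, fc8a} — 2 commits.

2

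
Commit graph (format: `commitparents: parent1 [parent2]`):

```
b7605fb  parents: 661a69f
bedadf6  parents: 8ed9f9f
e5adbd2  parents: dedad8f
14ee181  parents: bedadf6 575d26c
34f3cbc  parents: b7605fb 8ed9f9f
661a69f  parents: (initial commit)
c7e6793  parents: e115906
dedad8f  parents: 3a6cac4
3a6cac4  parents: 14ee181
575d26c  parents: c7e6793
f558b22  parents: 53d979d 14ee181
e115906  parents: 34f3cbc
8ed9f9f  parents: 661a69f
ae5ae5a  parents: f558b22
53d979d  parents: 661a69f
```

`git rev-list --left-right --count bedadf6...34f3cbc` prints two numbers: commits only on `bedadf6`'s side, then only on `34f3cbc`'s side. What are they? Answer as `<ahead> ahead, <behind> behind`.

1 ahead, 2 behind

Reachable from bedadf6: {661a69f, 8ed9f9f, bedadf6}.
Reachable from 34f3cbc: {34f3cbc, 661a69f, 8ed9f9f, b7605fb}.
Only in bedadf6's history (ahead): {bedadf6} — 1.
Only in 34f3cbc's history (behind): {34f3cbc, b7605fb} — 2.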